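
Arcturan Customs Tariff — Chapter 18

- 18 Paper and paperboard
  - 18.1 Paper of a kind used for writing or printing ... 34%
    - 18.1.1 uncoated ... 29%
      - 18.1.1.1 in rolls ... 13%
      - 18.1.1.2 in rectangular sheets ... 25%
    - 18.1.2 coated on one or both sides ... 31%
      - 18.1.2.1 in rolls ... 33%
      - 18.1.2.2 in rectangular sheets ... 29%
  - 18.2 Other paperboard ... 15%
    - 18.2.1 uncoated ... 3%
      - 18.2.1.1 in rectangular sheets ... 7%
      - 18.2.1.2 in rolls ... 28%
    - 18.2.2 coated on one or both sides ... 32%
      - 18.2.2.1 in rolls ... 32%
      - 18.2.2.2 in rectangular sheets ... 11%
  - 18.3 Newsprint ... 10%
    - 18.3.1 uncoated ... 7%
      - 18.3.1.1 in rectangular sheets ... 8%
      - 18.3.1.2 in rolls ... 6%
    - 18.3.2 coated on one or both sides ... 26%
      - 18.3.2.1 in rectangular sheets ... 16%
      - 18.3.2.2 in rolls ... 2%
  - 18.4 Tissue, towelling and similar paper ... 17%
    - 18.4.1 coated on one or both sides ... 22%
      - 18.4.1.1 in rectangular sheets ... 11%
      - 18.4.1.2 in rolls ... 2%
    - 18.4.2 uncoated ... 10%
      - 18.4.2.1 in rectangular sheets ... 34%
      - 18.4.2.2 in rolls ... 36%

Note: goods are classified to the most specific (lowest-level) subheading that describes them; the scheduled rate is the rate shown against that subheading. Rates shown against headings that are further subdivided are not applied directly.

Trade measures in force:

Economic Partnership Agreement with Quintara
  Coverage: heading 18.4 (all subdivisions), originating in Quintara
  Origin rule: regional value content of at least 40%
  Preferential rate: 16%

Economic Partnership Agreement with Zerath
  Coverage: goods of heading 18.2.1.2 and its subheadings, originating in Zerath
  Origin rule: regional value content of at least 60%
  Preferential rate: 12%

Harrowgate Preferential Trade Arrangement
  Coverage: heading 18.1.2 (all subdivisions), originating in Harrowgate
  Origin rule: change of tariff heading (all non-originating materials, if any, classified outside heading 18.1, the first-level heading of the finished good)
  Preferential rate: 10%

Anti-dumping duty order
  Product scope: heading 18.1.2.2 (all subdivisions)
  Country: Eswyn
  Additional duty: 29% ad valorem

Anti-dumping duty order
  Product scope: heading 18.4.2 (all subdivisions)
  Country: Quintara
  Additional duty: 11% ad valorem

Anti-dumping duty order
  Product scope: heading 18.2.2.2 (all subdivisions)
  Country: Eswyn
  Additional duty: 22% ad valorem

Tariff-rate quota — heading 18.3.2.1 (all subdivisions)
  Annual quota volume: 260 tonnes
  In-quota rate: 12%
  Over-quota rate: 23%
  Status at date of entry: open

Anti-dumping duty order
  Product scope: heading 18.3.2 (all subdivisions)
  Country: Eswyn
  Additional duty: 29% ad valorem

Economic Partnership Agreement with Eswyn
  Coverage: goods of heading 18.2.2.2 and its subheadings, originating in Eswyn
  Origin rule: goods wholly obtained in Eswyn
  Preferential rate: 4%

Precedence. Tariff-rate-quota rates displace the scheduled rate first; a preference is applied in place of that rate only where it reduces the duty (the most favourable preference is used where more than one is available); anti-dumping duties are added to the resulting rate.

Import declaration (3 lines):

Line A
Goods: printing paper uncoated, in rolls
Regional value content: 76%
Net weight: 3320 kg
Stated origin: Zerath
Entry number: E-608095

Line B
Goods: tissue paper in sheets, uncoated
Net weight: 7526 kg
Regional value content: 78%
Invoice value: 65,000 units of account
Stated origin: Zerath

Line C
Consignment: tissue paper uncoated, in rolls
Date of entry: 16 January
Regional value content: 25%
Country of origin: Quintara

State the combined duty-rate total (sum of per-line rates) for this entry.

94%

Line A: printing paper → 18.1; uncoated → 18.1.1; in rolls → 18.1.1.1. Scheduled 13%. Zerath agreement on 18.2.1.2: 18.1.1.1 not covered. → 13%.
Line B: tissue paper → 18.4; uncoated → 18.4.2; in sheets → 18.4.2.1. Scheduled 34%. Zerath agreement on 18.2.1.2: 18.4.2.1 not covered. → 34%.
Line C: tissue paper → 18.4; uncoated → 18.4.2; in rolls → 18.4.2.2. Scheduled 36%. Quintara agreement on 18.4: RVC < 40%; anti-dumping (Quintara, 18.4.2): +11%; total 36% + 11% = 47%. → 47%.
Sum: 13% + 34% + 47% = 94%.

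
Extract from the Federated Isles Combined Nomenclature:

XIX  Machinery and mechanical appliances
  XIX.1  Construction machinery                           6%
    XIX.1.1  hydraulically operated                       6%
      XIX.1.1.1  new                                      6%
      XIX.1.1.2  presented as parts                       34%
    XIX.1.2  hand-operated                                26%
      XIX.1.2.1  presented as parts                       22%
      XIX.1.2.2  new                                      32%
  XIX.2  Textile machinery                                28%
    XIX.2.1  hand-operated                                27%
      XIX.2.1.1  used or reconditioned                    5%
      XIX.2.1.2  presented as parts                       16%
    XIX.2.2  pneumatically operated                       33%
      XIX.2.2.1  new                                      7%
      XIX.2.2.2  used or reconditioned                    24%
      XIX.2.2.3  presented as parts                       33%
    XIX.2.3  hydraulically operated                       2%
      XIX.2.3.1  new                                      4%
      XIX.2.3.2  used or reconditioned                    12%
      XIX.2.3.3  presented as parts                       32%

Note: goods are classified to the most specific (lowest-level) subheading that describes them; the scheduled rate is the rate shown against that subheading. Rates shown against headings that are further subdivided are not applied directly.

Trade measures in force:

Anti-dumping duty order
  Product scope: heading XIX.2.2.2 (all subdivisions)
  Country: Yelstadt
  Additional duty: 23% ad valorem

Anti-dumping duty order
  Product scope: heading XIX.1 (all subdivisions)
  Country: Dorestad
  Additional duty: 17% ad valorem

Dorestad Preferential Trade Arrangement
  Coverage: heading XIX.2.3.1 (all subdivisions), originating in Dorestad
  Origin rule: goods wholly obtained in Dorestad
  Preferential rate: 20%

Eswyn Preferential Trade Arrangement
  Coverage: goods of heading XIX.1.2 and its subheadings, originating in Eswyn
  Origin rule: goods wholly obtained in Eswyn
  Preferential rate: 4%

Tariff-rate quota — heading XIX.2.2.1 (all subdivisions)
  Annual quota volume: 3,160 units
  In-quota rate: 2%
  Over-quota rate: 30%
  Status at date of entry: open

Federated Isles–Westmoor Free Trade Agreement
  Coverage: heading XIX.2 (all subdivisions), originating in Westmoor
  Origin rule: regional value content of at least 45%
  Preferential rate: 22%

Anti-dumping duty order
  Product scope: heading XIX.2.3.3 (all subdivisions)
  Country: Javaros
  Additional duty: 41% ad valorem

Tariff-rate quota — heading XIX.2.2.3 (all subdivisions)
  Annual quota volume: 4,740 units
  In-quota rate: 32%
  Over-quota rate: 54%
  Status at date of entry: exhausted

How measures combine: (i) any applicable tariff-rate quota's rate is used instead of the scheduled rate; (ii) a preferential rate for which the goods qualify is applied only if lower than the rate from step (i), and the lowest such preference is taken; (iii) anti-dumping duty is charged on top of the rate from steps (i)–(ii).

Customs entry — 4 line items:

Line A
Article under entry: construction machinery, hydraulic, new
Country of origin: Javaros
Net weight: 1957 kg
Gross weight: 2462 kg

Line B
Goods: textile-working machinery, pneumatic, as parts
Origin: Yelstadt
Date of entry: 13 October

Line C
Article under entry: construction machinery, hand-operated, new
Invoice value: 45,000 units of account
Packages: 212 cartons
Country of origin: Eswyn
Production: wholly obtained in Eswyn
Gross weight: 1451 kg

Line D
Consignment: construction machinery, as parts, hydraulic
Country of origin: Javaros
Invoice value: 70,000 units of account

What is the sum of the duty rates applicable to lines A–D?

Line A: construction → XIX.1; hydraulic → XIX.1.1; new → XIX.1.1.1. Scheduled 6%. No special measure applies. → 6%.
Line B: textile-working → XIX.2; pneumatic → XIX.2.2; as parts → XIX.2.2.3. Scheduled 33%. quota on XIX.2.2.3 exhausted → over-quota 54%. → 54%.
Line C: construction → XIX.1; hand-operated → XIX.1.2; new → XIX.1.2.2. Scheduled 32%. Eswyn agreement on XIX.1.2: wholly obtained → 4% available; preferential 4%. → 4%.
Line D: construction → XIX.1; hydraulic → XIX.1.1; as parts → XIX.1.1.2. Scheduled 34%. No special measure applies. → 34%.
Sum: 6% + 54% + 4% + 34% = 98%.

98%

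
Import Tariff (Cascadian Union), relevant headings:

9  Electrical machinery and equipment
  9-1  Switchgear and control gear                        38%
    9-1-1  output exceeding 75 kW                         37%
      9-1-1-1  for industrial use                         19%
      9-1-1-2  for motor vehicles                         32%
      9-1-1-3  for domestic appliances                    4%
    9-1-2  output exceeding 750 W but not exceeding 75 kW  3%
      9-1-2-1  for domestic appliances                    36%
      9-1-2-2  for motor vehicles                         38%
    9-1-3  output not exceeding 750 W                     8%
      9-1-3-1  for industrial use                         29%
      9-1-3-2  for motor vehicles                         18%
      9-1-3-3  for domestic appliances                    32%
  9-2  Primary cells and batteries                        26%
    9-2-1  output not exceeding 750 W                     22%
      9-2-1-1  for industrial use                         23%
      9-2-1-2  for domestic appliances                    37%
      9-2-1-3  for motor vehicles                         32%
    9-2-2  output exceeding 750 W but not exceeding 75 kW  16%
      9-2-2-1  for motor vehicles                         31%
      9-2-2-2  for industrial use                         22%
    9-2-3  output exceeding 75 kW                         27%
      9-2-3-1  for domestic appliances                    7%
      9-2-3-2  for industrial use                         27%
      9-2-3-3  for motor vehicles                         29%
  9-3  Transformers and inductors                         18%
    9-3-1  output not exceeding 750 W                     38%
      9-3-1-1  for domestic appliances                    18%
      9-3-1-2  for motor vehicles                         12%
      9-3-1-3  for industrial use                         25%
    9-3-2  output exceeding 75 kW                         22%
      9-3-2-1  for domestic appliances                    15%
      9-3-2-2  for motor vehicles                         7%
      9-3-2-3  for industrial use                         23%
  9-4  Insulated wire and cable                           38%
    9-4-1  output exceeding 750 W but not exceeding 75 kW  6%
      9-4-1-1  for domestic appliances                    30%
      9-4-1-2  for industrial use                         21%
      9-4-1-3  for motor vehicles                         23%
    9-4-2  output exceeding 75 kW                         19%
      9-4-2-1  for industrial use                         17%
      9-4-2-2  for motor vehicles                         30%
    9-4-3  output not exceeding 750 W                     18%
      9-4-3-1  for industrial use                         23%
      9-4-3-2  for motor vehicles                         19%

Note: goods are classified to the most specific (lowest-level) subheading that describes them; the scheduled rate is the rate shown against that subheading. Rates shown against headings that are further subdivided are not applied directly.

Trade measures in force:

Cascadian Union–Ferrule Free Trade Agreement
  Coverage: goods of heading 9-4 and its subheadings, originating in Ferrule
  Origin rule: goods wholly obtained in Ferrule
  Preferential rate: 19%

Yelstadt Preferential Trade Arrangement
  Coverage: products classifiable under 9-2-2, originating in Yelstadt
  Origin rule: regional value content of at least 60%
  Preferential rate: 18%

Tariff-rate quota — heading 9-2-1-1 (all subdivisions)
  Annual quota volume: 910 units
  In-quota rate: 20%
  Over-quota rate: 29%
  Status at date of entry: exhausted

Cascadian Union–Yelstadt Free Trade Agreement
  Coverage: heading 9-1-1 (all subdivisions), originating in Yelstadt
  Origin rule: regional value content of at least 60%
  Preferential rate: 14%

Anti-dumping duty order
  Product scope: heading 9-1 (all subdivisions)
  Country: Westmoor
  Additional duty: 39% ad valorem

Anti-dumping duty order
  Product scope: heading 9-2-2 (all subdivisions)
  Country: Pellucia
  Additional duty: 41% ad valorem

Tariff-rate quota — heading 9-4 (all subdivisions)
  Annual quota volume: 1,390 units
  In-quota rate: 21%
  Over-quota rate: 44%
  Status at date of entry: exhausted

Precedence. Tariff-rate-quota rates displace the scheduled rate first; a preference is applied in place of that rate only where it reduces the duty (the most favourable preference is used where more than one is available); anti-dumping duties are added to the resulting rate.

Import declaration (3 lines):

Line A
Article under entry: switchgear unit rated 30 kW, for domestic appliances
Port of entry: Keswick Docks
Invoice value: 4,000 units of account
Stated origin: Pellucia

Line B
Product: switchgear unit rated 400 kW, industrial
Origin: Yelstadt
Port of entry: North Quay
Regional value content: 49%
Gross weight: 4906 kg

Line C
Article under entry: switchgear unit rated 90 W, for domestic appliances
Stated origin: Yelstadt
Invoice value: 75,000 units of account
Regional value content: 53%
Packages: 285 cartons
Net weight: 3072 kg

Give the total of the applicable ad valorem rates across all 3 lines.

Line A: switchgear unit → 9-1; rated 30 kW → 9-1-2; for domestic appliances → 9-1-2-1. Scheduled 36%. No special measure applies. → 36%.
Line B: switchgear unit → 9-1; rated 400 kW → 9-1-1; industrial → 9-1-1-1. Scheduled 19%. Yelstadt agreement on 9-2-2: 9-1-1-1 not covered; Yelstadt agreement on 9-1-1: RVC < 60%. → 19%.
Line C: switchgear unit → 9-1; rated 90 W → 9-1-3; for domestic appliances → 9-1-3-3. Scheduled 32%. Yelstadt agreement on 9-2-2: 9-1-3-3 not covered; Yelstadt agreement on 9-1-1: 9-1-3-3 not covered. → 32%.
Sum: 36% + 19% + 32% = 87%.

87%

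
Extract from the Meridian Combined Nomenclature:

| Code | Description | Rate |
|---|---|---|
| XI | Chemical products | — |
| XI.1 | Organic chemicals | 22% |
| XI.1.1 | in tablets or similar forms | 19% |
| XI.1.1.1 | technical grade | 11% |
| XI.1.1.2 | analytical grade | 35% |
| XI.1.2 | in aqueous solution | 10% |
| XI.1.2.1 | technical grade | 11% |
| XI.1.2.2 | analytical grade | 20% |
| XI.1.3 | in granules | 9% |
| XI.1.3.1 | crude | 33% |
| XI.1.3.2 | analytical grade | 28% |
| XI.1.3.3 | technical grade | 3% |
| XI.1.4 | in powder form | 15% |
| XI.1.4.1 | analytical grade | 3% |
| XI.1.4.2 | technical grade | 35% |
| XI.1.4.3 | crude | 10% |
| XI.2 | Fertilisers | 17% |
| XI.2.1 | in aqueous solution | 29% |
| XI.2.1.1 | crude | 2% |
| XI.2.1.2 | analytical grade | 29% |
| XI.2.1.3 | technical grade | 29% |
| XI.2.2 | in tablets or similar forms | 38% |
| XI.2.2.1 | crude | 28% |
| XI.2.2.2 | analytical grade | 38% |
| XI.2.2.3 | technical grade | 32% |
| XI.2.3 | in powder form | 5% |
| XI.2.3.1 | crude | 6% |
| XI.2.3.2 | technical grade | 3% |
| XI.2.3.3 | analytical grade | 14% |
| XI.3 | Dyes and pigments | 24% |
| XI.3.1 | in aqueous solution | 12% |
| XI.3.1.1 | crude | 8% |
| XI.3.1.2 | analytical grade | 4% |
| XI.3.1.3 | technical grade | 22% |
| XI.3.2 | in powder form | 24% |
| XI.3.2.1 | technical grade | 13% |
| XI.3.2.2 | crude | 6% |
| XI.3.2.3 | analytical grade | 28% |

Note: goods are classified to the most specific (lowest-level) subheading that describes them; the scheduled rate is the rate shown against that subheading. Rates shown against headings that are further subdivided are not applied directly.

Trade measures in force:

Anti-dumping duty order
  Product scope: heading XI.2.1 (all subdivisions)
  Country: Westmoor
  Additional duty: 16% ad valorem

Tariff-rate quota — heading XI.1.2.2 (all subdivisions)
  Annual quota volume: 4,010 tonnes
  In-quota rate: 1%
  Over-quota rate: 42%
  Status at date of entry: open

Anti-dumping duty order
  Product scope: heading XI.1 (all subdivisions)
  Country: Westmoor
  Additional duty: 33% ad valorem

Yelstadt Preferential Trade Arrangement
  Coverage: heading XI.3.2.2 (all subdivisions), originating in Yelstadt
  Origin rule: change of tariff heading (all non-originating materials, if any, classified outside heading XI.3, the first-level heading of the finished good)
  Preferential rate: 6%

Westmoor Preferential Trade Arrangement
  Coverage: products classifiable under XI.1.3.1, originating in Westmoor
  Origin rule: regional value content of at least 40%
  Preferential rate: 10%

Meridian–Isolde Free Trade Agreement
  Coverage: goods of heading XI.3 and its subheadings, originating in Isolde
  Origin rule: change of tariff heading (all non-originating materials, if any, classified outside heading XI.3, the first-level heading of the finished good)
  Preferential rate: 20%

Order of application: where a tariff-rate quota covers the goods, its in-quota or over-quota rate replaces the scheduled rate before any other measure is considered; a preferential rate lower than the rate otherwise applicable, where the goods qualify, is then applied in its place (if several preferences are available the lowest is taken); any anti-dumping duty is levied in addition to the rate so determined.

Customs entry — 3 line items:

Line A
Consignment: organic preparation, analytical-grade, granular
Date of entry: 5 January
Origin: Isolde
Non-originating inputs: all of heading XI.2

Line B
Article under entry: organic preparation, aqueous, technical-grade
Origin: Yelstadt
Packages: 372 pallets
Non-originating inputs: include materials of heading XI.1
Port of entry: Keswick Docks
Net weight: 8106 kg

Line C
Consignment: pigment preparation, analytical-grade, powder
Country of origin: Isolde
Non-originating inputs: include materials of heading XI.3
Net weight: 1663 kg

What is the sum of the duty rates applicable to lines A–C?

67%

Line A: organic → XI.1; granular → XI.1.3; analytical-grade → XI.1.3.2. Scheduled 28%. Isolde agreement on XI.3: XI.1.3.2 not covered. → 28%.
Line B: organic → XI.1; aqueous → XI.1.2; technical-grade → XI.1.2.1. Scheduled 11%. Yelstadt agreement on XI.3.2.2: XI.1.2.1 not covered. → 11%.
Line C: pigment → XI.3; powder → XI.3.2; analytical-grade → XI.3.2.3. Scheduled 28%. Isolde agreement on XI.3: CTH not met. → 28%.
Sum: 28% + 11% + 28% = 67%.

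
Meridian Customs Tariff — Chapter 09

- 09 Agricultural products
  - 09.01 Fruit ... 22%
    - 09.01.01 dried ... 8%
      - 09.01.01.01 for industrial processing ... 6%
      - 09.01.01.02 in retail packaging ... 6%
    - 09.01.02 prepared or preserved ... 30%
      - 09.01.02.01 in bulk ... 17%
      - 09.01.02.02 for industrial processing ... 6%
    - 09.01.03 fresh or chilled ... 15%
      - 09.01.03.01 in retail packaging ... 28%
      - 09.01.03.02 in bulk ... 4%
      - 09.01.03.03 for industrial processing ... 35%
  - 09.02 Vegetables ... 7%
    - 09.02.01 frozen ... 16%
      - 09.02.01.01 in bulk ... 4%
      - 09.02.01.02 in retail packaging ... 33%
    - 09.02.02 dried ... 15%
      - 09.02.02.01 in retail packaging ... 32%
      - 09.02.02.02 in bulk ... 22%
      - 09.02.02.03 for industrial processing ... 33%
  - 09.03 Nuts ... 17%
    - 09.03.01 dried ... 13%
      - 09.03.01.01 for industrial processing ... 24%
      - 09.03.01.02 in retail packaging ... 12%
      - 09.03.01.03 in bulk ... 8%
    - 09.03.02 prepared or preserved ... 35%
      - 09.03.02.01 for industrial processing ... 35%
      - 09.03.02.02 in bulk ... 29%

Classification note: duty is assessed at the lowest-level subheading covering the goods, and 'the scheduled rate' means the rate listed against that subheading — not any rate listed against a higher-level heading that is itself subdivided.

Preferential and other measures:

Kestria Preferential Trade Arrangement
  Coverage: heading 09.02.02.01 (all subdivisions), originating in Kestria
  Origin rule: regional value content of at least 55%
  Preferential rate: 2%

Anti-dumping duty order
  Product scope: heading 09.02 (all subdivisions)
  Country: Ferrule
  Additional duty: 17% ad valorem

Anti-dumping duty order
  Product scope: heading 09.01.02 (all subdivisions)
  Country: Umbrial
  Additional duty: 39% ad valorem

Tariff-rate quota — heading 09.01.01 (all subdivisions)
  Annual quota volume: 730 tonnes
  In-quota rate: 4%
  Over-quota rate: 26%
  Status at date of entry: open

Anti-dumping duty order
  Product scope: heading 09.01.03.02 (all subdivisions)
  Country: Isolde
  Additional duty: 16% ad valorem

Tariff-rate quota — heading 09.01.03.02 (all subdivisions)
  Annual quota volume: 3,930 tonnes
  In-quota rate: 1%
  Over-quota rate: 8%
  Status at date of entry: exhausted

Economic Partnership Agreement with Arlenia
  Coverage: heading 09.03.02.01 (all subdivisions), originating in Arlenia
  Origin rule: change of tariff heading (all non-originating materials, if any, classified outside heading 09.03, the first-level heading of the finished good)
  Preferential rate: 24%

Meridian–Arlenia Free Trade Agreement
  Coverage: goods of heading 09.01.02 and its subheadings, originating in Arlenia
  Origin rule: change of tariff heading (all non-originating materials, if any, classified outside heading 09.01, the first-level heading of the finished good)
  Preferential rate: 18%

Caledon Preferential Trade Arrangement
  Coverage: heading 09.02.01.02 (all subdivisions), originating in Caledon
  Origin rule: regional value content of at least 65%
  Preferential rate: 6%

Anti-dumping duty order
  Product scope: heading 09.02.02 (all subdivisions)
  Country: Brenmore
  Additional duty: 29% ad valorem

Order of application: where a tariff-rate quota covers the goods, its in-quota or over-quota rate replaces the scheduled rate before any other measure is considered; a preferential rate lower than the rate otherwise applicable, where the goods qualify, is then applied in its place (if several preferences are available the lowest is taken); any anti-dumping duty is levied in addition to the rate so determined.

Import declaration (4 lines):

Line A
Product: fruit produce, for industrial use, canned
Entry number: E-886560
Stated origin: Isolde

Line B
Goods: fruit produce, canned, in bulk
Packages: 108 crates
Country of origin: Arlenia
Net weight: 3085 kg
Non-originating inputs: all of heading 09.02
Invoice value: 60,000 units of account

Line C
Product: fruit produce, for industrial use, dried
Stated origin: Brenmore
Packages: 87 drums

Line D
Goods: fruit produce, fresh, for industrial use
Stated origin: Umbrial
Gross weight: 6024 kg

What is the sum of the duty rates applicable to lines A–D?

Line A: fruit → 09.01; canned → 09.01.02; for industrial use → 09.01.02.02. Scheduled 6%. No special measure applies. → 6%.
Line B: fruit → 09.01; canned → 09.01.02; in bulk → 09.01.02.01. Scheduled 17%. Arlenia agreement on 09.03.02.01: 09.01.02.01 not covered; Arlenia agreement on 09.01.02: CTH met → 18% available; preference 18% not lower than 17% → no reduction. → 17%.
Line C: fruit → 09.01; dried → 09.01.01; for industrial use → 09.01.01.01. Scheduled 6%. quota on 09.01.01 open → in-quota 4%. → 4%.
Line D: fruit → 09.01; fresh → 09.01.03; for industrial use → 09.01.03.03. Scheduled 35%. No special measure applies. → 35%.
Sum: 6% + 17% + 4% + 35% = 62%.

62%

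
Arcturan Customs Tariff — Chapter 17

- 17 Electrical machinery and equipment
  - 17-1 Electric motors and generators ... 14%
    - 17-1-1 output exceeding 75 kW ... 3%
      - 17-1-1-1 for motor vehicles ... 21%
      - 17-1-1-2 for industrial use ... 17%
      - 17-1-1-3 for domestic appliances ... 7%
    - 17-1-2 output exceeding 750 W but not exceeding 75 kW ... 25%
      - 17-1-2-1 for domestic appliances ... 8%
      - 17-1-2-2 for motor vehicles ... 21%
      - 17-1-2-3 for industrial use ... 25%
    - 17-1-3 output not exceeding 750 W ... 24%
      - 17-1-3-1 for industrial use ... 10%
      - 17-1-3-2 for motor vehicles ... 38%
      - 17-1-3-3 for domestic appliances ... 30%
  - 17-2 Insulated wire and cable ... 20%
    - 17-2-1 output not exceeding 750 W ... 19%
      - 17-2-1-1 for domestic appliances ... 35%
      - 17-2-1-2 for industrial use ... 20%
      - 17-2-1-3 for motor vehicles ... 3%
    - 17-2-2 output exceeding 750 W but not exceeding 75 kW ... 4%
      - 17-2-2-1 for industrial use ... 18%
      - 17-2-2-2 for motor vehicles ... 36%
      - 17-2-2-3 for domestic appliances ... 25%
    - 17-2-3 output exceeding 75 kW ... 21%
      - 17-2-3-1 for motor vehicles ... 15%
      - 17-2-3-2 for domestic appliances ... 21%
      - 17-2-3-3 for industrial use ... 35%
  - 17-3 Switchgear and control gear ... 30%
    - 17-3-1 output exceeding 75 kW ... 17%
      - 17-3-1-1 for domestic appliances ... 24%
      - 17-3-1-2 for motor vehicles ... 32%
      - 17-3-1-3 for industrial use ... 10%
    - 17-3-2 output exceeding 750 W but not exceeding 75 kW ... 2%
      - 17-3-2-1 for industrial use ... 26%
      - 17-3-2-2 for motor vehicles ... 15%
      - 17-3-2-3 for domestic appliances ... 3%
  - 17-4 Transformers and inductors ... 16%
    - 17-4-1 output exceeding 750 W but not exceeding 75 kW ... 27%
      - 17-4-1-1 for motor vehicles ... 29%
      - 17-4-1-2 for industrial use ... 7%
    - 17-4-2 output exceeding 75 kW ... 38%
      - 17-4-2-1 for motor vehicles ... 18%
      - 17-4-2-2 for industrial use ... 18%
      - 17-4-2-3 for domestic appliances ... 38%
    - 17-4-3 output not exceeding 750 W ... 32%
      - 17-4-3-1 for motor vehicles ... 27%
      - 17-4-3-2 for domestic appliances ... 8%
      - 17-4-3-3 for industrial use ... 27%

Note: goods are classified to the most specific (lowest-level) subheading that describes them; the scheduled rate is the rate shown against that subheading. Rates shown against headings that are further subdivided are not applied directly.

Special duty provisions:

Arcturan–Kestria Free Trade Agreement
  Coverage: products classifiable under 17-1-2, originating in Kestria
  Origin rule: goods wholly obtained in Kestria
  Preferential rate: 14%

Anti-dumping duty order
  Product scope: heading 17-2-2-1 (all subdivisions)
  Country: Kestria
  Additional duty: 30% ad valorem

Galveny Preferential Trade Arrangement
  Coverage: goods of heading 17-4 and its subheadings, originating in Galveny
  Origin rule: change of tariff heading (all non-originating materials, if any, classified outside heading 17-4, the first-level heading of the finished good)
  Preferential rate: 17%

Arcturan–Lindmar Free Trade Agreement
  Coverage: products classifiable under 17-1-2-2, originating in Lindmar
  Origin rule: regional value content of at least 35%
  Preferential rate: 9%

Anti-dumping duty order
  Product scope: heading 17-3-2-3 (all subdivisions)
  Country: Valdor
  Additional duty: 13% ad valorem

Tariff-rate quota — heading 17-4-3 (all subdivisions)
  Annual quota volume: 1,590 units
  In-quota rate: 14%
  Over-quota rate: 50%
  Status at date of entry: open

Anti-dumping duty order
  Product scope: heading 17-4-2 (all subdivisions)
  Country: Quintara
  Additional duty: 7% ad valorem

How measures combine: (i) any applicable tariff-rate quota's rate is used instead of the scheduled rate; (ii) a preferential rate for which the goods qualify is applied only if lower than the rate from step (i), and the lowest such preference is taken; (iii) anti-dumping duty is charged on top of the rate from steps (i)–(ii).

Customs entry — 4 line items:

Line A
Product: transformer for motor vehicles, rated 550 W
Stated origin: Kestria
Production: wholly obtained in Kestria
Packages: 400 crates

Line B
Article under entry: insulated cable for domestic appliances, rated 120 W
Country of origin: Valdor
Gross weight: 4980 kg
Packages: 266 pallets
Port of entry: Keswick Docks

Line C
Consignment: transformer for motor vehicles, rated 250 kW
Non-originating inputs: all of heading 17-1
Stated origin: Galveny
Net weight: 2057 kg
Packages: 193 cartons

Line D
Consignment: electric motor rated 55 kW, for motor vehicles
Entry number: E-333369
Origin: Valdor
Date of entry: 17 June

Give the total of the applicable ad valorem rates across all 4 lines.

87%

Line A: transformer → 17-4; rated 550 W → 17-4-3; for motor vehicles → 17-4-3-1. Scheduled 27%. quota on 17-4-3 open → in-quota 14%; Kestria agreement on 17-1-2: 17-4-3-1 not covered. → 14%.
Line B: insulated cable → 17-2; rated 120 W → 17-2-1; for domestic appliances → 17-2-1-1. Scheduled 35%. No special measure applies. → 35%.
Line C: transformer → 17-4; rated 250 kW → 17-4-2; for motor vehicles → 17-4-2-1. Scheduled 18%. Galveny agreement on 17-4: CTH met → 17% available; preferential 17%. → 17%.
Line D: electric motor → 17-1; rated 55 kW → 17-1-2; for motor vehicles → 17-1-2-2. Scheduled 21%. No special measure applies. → 21%.
Sum: 14% + 35% + 17% + 21% = 87%.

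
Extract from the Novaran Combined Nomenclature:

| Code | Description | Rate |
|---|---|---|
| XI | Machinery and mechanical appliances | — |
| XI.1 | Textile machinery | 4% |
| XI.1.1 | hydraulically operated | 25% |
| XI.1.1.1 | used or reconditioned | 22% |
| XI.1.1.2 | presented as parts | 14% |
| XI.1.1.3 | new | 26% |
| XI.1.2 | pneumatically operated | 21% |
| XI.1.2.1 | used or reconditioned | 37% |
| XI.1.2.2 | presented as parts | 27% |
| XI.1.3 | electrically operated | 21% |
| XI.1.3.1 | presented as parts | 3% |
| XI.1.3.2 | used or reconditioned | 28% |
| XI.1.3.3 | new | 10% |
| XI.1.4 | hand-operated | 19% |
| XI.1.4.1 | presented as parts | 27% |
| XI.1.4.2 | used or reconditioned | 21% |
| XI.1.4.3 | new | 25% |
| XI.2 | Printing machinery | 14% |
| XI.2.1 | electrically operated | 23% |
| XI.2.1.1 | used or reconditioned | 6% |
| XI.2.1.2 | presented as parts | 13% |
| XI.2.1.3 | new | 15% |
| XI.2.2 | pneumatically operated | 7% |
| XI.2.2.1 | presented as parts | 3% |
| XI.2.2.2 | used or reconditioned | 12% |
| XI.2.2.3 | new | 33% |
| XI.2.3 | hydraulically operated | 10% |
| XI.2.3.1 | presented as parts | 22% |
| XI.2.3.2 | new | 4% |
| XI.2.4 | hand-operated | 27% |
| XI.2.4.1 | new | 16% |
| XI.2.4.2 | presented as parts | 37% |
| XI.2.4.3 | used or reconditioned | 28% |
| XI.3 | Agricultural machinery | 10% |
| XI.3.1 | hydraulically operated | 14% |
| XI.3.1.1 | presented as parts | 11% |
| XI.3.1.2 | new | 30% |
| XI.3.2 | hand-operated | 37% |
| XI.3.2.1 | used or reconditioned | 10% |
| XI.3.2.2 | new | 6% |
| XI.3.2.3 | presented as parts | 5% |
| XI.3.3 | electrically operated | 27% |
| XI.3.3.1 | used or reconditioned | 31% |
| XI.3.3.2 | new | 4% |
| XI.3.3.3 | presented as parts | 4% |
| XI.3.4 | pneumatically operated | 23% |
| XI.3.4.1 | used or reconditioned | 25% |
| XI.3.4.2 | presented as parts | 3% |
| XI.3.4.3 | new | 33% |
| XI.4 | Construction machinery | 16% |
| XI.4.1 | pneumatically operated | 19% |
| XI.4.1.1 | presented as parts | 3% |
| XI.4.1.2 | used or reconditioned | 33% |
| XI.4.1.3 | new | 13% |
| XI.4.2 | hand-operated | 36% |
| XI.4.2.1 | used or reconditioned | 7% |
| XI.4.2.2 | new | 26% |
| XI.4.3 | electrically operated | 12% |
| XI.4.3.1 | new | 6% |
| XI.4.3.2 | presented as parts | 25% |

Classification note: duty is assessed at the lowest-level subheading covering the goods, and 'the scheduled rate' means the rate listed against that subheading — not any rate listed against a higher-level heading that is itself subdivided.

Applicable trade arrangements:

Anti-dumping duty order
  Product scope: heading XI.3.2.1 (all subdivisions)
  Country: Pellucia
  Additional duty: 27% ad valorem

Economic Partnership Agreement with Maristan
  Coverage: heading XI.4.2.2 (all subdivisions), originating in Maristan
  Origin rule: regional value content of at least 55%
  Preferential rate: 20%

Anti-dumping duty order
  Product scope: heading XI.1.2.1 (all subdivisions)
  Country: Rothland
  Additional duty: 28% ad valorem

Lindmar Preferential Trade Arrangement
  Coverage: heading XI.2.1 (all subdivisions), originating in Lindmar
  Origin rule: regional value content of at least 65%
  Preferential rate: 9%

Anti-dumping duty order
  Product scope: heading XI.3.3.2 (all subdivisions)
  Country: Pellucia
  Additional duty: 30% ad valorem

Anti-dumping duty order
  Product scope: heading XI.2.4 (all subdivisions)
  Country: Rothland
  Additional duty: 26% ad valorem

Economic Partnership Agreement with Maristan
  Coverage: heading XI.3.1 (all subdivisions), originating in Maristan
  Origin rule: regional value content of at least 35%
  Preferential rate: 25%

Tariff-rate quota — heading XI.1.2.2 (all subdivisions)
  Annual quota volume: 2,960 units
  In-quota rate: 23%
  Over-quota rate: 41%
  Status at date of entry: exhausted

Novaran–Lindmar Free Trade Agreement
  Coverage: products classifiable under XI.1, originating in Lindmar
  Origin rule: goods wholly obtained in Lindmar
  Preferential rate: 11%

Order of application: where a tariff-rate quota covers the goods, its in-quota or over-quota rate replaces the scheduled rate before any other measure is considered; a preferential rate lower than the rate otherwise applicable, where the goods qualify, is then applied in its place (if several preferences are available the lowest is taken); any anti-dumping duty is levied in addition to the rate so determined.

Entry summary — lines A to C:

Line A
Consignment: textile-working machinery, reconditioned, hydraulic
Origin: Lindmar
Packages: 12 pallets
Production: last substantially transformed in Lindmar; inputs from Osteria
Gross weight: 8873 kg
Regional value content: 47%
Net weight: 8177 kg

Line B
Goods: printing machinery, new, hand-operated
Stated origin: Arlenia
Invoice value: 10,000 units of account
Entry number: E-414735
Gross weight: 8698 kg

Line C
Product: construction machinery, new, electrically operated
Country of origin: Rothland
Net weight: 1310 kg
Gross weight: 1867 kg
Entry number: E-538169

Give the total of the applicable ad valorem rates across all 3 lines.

44%

Line A: textile-working → XI.1; hydraulic → XI.1.1; reconditioned → XI.1.1.1. Scheduled 22%. Lindmar agreement on XI.2.1: XI.1.1.1 not covered; Lindmar agreement on XI.1: not wholly obtained. → 22%.
Line B: printing → XI.2; hand-operated → XI.2.4; new → XI.2.4.1. Scheduled 16%. No special measure applies. → 16%.
Line C: construction → XI.4; electrically operated → XI.4.3; new → XI.4.3.1. Scheduled 6%. No special measure applies. → 6%.
Sum: 22% + 16% + 6% = 44%.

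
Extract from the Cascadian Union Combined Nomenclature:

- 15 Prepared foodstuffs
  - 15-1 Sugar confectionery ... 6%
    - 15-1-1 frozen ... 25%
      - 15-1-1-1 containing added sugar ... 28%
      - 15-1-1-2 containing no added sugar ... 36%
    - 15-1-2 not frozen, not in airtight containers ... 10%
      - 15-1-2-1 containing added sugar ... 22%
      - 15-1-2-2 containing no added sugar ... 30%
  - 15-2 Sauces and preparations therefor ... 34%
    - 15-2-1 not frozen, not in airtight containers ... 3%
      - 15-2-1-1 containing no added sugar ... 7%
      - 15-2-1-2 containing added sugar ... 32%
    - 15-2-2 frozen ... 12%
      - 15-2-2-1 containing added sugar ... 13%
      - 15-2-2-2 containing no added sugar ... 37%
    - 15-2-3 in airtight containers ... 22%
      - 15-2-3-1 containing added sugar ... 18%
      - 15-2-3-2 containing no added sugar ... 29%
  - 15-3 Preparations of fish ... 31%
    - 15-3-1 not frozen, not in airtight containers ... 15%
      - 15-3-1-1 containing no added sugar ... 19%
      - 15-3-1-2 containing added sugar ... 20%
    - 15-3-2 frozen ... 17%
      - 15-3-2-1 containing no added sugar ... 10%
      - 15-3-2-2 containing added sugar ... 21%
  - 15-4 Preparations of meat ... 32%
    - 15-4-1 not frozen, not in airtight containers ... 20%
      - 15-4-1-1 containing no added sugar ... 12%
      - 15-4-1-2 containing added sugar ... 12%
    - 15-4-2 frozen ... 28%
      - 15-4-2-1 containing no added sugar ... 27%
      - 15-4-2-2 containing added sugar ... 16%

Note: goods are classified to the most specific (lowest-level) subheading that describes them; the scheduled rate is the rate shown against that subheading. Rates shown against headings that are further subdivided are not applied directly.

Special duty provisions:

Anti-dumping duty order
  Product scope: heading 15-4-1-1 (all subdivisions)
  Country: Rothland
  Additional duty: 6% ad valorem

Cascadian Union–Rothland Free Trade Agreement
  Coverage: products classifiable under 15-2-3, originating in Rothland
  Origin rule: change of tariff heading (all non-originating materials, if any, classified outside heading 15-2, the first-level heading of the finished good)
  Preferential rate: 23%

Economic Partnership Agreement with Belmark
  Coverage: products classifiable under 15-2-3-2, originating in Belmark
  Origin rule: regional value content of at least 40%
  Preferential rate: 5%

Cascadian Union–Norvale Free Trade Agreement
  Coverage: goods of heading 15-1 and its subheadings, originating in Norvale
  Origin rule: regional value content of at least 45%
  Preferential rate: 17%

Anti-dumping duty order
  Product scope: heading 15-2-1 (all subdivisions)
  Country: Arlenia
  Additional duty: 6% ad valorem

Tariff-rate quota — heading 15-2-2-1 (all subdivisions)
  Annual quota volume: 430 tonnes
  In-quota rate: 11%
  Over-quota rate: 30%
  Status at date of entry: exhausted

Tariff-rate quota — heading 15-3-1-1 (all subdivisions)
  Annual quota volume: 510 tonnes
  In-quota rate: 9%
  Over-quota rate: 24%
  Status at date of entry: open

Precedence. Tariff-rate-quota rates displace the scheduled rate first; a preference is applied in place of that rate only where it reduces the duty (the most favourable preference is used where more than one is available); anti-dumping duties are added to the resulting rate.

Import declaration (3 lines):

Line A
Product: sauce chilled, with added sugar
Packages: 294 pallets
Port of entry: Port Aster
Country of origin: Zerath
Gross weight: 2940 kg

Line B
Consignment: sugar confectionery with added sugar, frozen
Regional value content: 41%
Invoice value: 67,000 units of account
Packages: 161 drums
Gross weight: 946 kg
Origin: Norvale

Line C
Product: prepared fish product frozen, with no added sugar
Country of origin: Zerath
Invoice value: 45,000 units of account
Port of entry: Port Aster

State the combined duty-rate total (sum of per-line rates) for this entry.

70%

Line A: sauce → 15-2; chilled → 15-2-1; with added sugar → 15-2-1-2. Scheduled 32%. No special measure applies. → 32%.
Line B: sugar confectionery → 15-1; frozen → 15-1-1; with added sugar → 15-1-1-1. Scheduled 28%. Norvale agreement on 15-1: RVC < 45%. → 28%.
Line C: prepared fish product → 15-3; frozen → 15-3-2; with no added sugar → 15-3-2-1. Scheduled 10%. No special measure applies. → 10%.
Sum: 32% + 28% + 10% = 70%.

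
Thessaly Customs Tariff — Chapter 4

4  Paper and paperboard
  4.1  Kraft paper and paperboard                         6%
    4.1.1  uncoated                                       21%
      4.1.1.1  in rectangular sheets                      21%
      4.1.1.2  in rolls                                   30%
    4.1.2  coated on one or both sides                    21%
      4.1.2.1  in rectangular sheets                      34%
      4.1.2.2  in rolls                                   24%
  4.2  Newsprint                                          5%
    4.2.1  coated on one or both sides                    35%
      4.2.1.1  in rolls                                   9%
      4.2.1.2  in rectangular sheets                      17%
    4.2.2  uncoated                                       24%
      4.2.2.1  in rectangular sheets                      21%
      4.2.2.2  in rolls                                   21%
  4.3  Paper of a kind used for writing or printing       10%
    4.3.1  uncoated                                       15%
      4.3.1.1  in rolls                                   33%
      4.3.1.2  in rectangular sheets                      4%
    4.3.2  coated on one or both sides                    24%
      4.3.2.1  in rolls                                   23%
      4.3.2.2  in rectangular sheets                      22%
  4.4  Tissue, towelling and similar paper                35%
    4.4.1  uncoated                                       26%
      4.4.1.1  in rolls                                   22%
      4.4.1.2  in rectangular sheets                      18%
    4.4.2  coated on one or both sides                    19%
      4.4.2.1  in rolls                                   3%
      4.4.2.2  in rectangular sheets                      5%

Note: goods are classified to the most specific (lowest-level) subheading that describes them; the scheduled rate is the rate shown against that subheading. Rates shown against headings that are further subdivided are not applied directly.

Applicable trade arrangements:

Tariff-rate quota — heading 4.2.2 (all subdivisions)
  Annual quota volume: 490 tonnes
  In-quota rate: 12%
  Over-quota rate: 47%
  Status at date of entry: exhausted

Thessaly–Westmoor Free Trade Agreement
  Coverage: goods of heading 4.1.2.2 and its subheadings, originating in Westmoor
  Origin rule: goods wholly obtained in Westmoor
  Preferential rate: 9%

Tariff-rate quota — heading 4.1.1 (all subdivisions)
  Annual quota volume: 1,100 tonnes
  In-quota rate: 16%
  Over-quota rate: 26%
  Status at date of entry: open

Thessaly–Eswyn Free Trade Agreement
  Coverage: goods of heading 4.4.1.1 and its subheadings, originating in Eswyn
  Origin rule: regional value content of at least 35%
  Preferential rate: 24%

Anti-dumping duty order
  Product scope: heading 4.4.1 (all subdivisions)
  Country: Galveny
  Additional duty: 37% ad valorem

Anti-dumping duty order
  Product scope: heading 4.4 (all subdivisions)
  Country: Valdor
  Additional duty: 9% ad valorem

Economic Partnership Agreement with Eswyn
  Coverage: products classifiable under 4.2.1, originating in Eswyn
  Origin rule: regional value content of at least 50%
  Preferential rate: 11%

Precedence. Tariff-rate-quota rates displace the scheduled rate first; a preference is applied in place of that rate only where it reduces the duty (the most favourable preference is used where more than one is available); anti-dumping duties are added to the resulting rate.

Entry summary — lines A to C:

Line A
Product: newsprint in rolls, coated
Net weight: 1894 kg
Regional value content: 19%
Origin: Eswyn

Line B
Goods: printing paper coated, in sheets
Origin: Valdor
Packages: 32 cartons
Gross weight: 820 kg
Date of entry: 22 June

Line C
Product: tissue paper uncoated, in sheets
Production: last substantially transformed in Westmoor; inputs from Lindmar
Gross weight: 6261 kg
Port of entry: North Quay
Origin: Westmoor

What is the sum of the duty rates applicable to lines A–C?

Line A: newsprint → 4.2; coated → 4.2.1; in rolls → 4.2.1.1. Scheduled 9%. Eswyn agreement on 4.4.1.1: 4.2.1.1 not covered; Eswyn agreement on 4.2.1: RVC < 50%. → 9%.
Line B: printing paper → 4.3; coated → 4.3.2; in sheets → 4.3.2.2. Scheduled 22%. No special measure applies. → 22%.
Line C: tissue paper → 4.4; uncoated → 4.4.1; in sheets → 4.4.1.2. Scheduled 18%. Westmoor agreement on 4.1.2.2: 4.4.1.2 not covered. → 18%.
Sum: 9% + 22% + 18% = 49%.

49%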